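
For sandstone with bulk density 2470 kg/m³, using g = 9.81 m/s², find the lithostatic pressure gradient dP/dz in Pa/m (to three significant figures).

24200 Pa/m

dP/dz = ρg = 2470 kg/m³ × 9.81 m/s² = 24231 Pa/m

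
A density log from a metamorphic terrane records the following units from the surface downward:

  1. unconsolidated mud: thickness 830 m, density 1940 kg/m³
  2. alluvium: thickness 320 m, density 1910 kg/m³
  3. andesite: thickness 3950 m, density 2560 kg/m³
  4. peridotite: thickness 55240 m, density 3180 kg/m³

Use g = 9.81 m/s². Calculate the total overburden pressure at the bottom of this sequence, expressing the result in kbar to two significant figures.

18 kbar

unconsolidated mud: 1940 kg/m³ × 9.81 m/s² × 830 m = 1.580×10^7 Pa = 0.1580 kbar
alluvium: 1910 kg/m³ × 9.81 m/s² × 320 m = 5.996×10^6 Pa = 0.05996 kbar
andesite: 2560 kg/m³ × 9.81 m/s² × 3950 m = 9.920×10^7 Pa = 0.9920 kbar
peridotite: 3180 kg/m³ × 9.81 m/s² × 55240 m = 1.723×10^9 Pa = 17.23 kbar
Total = 0.1580 + 0.05996 + 0.9920 + 17.23 = 18.442 kbar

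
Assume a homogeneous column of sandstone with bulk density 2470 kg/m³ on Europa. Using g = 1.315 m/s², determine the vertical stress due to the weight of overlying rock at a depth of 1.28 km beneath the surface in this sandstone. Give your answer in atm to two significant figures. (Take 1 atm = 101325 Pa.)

sandstone: 2470 kg/m³ × 1.315 m/s² × 1280 m = 4.158×10^6 Pa = 41.03 atm

41 atm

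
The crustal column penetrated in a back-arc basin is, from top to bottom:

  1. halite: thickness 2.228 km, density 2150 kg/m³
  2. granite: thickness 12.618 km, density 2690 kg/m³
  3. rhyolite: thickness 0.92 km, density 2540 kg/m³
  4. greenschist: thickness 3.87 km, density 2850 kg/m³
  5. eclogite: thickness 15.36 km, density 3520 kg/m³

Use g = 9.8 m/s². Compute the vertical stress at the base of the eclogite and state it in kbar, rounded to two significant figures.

10 kbar

halite: 2150 kg/m³ × 9.8 m/s² × 2228 m = 4.694×10^7 Pa = 0.4694 kbar
granite: 2690 kg/m³ × 9.8 m/s² × 12618 m = 3.326×10^8 Pa = 3.326 kbar
rhyolite: 2540 kg/m³ × 9.8 m/s² × 920 m = 2.290×10^7 Pa = 0.2290 kbar
greenschist: 2850 kg/m³ × 9.8 m/s² × 3870 m = 1.081×10^8 Pa = 1.081 kbar
eclogite: 3520 kg/m³ × 9.8 m/s² × 15360 m = 5.299×10^8 Pa = 5.299 kbar
Total = 0.4694 + 3.326 + 0.2290 + 1.081 + 5.299 = 10.404 kbar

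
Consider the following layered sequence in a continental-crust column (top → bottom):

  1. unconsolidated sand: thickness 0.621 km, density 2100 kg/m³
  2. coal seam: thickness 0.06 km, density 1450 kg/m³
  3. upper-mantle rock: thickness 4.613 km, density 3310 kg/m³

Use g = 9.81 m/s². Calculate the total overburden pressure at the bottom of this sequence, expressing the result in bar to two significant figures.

1600 bar

unconsolidated sand: 2100 kg/m³ × 9.81 m/s² × 621 m = 1.279×10^7 Pa = 127.9 bar
coal seam: 1450 kg/m³ × 9.81 m/s² × 60 m = 8.535×10^5 Pa = 8.535 bar
upper-mantle rock: 3310 kg/m³ × 9.81 m/s² × 4613 m = 1.498×10^8 Pa = 1498 bar
Total = 127.9 + 8.535 + 1498 = 1634.4 bar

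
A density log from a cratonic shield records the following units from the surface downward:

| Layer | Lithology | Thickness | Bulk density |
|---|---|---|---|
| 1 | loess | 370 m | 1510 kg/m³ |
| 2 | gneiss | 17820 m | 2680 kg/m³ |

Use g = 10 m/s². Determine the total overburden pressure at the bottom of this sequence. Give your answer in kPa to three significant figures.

loess: 1510 kg/m³ × 10 m/s² × 370 m = 5.587×10^6 Pa = 5587 kPa
gneiss: 2680 kg/m³ × 10 m/s² × 17820 m = 4.776×10^8 Pa = 4.776×10^5 kPa
Total = 5587 + 4.776×10^5 = 4.8316×10^5 kPa

483000 kPa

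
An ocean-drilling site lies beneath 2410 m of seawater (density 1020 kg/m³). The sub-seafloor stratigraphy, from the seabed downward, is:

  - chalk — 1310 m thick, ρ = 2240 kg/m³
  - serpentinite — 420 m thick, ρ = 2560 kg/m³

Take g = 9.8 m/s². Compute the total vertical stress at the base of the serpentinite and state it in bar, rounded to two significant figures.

seawater: 1020 kg/m³ × 9.8 m/s² × 2410 m = 2.409×10^7 Pa = 240.9 bar
chalk: 2240 kg/m³ × 9.8 m/s² × 1310 m = 2.876×10^7 Pa = 287.6 bar
serpentinite: 2560 kg/m³ × 9.8 m/s² × 420 m = 1.054×10^7 Pa = 105.4 bar
Total = 240.9 + 287.6 + 105.4 = 633.84 bar

630 bar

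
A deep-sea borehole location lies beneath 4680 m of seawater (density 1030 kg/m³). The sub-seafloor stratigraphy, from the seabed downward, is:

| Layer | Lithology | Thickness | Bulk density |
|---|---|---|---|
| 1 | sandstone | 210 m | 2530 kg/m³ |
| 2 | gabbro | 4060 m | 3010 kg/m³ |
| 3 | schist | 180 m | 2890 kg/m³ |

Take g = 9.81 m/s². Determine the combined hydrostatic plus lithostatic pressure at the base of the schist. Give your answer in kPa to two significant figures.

180000 kPa

seawater: 1030 kg/m³ × 9.81 m/s² × 4680 m = 4.729×10^7 Pa = 47288 kPa
sandstone: 2530 kg/m³ × 9.81 m/s² × 210 m = 5.212×10^6 Pa = 5212 kPa
gabbro: 3010 kg/m³ × 9.81 m/s² × 4060 m = 1.199×10^8 Pa = 1.199×10^5 kPa
schist: 2890 kg/m³ × 9.81 m/s² × 180 m = 5.103×10^6 Pa = 5103 kPa
Total = 47288 + 5212 + 1.199×10^5 + 5103 = 1.7749×10^5 kPa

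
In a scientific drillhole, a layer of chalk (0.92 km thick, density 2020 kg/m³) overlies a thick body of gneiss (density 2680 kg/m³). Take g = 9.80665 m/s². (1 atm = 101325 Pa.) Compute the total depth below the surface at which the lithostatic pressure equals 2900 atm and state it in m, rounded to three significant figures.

11400 m

Pressure at base of upper layers: 2020×9.80665×920 = 1.822×10^7 Pa = 179.9 atm
Remaining pressure to be supplied by gneiss: 2.938×10^8 − 1.822×10^7 = 2.756×10^8 Pa
Additional depth in gneiss = 2.756×10^8 Pa / (2680 kg/m³ × 9.80665 m/s²) = 10487 m
Total depth = 920 m + 10487 m = 11407 m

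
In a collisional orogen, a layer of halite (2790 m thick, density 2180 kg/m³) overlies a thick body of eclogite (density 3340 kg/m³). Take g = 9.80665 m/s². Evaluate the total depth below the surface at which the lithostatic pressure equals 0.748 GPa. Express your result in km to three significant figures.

23.8 km

Pressure at base of upper layers: 2180×9.80665×2790 = 5.965×10^7 Pa = 0.05965 GPa
Remaining pressure to be supplied by eclogite: 7.480×10^8 − 5.965×10^7 = 6.884×10^8 Pa
Additional depth in eclogite = 6.884×10^8 Pa / (3340 kg/m³ × 9.80665 m/s²) = 21016 m
Total depth = 2790 m + 21016 m = 23806 m
= 23.806 km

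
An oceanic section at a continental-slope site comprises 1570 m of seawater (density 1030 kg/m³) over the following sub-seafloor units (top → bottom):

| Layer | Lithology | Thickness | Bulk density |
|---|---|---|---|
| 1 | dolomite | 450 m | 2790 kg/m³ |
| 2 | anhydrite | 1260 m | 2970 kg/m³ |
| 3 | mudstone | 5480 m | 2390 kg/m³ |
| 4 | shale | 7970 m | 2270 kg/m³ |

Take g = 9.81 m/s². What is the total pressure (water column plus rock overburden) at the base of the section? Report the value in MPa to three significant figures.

371 MPa

seawater: 1030 kg/m³ × 9.81 m/s² × 1570 m = 1.586×10^7 Pa = 15.86 MPa
dolomite: 2790 kg/m³ × 9.81 m/s² × 450 m = 1.232×10^7 Pa = 12.32 MPa
anhydrite: 2970 kg/m³ × 9.81 m/s² × 1260 m = 3.671×10^7 Pa = 36.71 MPa
mudstone: 2390 kg/m³ × 9.81 m/s² × 5480 m = 1.285×10^8 Pa = 128.5 MPa
shale: 2270 kg/m³ × 9.81 m/s² × 7970 m = 1.775×10^8 Pa = 177.5 MPa
Total = 15.86 + 12.32 + 36.71 + 128.5 + 177.5 = 370.86 MPa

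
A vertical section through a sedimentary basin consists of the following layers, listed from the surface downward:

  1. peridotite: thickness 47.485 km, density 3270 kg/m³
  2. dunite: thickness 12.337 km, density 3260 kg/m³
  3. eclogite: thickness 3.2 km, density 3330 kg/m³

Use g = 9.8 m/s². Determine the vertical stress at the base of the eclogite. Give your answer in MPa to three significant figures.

peridotite: 3270 kg/m³ × 9.8 m/s² × 47485 m = 1.522×10^9 Pa = 1522 MPa
dunite: 3260 kg/m³ × 9.8 m/s² × 12337 m = 3.941×10^8 Pa = 394.1 MPa
eclogite: 3330 kg/m³ × 9.8 m/s² × 3200 m = 1.044×10^8 Pa = 104.4 MPa
Total = 1522 + 394.1 + 104.4 = 2020.3 MPa

2020 MPa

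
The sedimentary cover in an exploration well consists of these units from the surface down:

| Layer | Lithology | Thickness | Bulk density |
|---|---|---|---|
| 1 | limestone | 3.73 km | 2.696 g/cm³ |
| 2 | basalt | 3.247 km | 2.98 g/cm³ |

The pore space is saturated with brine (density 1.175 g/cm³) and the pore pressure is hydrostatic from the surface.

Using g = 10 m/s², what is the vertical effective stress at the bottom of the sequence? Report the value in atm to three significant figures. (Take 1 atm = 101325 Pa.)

1140 atm

Overburden (lithostatic) stress σ_v:
limestone: 2696 kg/m³ × 10 m/s² × 3730 m = 1.006×10^8 Pa = 100.6 MPa
basalt: 2980 kg/m³ × 10 m/s² × 3247 m = 9.676×10^7 Pa = 96.76 MPa
Total = 100.6 + 96.76 = 197.32 MPa
Pore pressure P_p = 1175 kg/m³ × 10 m/s² × 6977 m = 8.198×10^7 Pa = 81.98 MPa
Effective stress σ' = σ_v − P_p = 197.3 − 81.98 = 115.34 MPa = 1138.3 atm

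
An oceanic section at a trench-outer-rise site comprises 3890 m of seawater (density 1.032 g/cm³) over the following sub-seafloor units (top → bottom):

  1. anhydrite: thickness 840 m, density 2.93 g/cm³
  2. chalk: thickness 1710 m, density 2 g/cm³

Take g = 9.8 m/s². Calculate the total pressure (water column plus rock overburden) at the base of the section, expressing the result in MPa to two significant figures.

seawater: 1032 kg/m³ × 9.8 m/s² × 3890 m = 3.934×10^7 Pa = 39.34 MPa
anhydrite: 2930 kg/m³ × 9.8 m/s² × 840 m = 2.412×10^7 Pa = 24.12 MPa
chalk: 2000 kg/m³ × 9.8 m/s² × 1710 m = 3.352×10^7 Pa = 33.52 MPa
Total = 39.34 + 24.12 + 33.52 = 96.978 MPa

97 MPa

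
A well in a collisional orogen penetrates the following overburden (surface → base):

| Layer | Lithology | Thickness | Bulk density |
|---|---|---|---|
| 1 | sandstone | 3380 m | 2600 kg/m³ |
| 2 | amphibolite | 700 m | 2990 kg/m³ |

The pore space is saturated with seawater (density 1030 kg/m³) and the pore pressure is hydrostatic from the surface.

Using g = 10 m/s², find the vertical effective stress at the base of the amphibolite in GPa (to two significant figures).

Overburden (lithostatic) stress σ_v:
sandstone: 2600 kg/m³ × 10 m/s² × 3380 m = 8.788×10^7 Pa = 87.88 MPa
amphibolite: 2990 kg/m³ × 10 m/s² × 700 m = 2.093×10^7 Pa = 20.93 MPa
Total = 87.88 + 20.93 = 108.81 MPa
Pore pressure P_p = 1030 kg/m³ × 10 m/s² × 4080 m = 4.202×10^7 Pa = 42.02 MPa
Effective stress σ' = σ_v − P_p = 108.8 − 42.02 = 66.786 MPa = 0.066786 GPa

0.067 GPa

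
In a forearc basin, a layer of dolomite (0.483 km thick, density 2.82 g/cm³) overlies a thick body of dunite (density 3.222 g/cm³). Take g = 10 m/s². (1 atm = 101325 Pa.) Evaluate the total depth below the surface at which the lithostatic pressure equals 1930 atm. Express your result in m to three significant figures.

Pressure at base of upper layers: 2820×10×483 = 1.362×10^7 Pa = 134.4 atm
Remaining pressure to be supplied by dunite: 1.956×10^8 − 1.362×10^7 = 1.819×10^8 Pa
Additional depth in dunite = 1.819×10^8 Pa / (3222 kg/m³ × 10 m/s²) = 5646.7 m
Total depth = 483 m + 5646.7 m = 6129.7 m

6130 m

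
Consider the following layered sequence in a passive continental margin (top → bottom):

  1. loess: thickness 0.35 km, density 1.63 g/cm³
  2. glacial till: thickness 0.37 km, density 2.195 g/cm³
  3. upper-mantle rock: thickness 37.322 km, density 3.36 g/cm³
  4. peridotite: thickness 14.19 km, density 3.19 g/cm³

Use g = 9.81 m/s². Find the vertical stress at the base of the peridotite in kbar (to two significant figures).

loess: 1630 kg/m³ × 9.81 m/s² × 350 m = 5.597×10^6 Pa = 0.05597 kbar
glacial till: 2195 kg/m³ × 9.81 m/s² × 370 m = 7.967×10^6 Pa = 0.07967 kbar
upper-mantle rock: 3360 kg/m³ × 9.81 m/s² × 37322 m = 1.230×10^9 Pa = 12.30 kbar
peridotite: 3190 kg/m³ × 9.81 m/s² × 14190 m = 4.441×10^8 Pa = 4.441 kbar
Total = 0.05597 + 0.07967 + 12.30 + 4.441 = 16.878 kbar

17 kbar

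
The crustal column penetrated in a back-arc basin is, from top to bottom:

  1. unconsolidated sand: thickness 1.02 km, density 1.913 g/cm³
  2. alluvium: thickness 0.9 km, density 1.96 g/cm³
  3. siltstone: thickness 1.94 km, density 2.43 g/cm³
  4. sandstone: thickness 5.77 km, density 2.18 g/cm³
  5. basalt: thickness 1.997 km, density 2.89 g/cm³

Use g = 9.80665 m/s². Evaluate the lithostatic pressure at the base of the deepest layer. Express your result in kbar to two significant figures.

2.6 kbar

unconsolidated sand: 1913 kg/m³ × 9.80665 m/s² × 1020 m = 1.914×10^7 Pa = 0.1914 kbar
alluvium: 1960 kg/m³ × 9.80665 m/s² × 900 m = 1.730×10^7 Pa = 0.1730 kbar
siltstone: 2430 kg/m³ × 9.80665 m/s² × 1940 m = 4.623×10^7 Pa = 0.4623 kbar
sandstone: 2180 kg/m³ × 9.80665 m/s² × 5770 m = 1.234×10^8 Pa = 1.234 kbar
basalt: 2890 kg/m³ × 9.80665 m/s² × 1997 m = 5.660×10^7 Pa = 0.5660 kbar
Total = 0.1914 + 0.1730 + 0.4623 + 1.234 + 0.5660 = 2.6262 kbar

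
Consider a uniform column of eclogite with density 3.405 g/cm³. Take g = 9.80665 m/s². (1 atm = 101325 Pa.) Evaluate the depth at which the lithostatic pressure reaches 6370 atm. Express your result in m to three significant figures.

h = P/(ρg) = 6370 atm / (3405 kg/m³ × 9.80665 m/s²) = 6.454×10^8 Pa / 33392 Pa/m = 19329 m

19300 m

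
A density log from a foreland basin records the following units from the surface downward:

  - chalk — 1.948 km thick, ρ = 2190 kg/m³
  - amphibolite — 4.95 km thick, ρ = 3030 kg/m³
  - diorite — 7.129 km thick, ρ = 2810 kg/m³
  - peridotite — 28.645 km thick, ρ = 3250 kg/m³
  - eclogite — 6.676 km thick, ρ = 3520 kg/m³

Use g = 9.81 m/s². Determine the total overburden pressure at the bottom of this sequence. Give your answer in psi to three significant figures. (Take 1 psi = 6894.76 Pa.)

chalk: 2190 kg/m³ × 9.81 m/s² × 1948 m = 4.185×10^7 Pa = 6070 psi
amphibolite: 3030 kg/m³ × 9.81 m/s² × 4950 m = 1.471×10^8 Pa = 21340 psi
diorite: 2810 kg/m³ × 9.81 m/s² × 7129 m = 1.965×10^8 Pa = 28503 psi
peridotite: 3250 kg/m³ × 9.81 m/s² × 28645 m = 9.133×10^8 Pa = 1.325×10^5 psi
eclogite: 3520 kg/m³ × 9.81 m/s² × 6676 m = 2.305×10^8 Pa = 33436 psi
Total = 6070 + 21340 + 28503 + 1.325×10^5 + 33436 = 2.2181×10^5 psi

222000 psi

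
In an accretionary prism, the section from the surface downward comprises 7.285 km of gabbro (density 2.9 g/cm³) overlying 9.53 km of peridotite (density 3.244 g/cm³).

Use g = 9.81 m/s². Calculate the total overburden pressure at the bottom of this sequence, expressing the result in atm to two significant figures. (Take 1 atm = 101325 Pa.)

5000 atm

gabbro: 2900 kg/m³ × 9.81 m/s² × 7285 m = 2.073×10^8 Pa = 2045 atm
peridotite: 3244 kg/m³ × 9.81 m/s² × 9530 m = 3.033×10^8 Pa = 2993 atm
Total = 2045 + 2993 = 5038.5 atm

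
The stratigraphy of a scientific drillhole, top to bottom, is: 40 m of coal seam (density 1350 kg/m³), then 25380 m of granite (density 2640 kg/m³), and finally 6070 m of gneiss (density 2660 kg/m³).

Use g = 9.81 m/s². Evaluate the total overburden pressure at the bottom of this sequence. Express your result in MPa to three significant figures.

coal seam: 1350 kg/m³ × 9.81 m/s² × 40 m = 5.297×10^5 Pa = 0.5297 MPa
granite: 2640 kg/m³ × 9.81 m/s² × 25380 m = 6.573×10^8 Pa = 657.3 MPa
gneiss: 2660 kg/m³ × 9.81 m/s² × 6070 m = 1.584×10^8 Pa = 158.4 MPa
Total = 0.5297 + 657.3 + 158.4 = 816.23 MPa

816 MPa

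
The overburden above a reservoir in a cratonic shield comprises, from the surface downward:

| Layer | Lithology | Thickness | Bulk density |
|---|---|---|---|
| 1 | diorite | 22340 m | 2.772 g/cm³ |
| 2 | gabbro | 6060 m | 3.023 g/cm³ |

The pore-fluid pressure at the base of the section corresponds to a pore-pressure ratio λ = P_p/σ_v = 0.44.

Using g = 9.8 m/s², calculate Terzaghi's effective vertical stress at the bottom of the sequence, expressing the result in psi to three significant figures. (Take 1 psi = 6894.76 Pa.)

63900 psi

Overburden (lithostatic) stress σ_v:
diorite: 2772 kg/m³ × 9.8 m/s² × 22340 m = 6.069×10^8 Pa = 606.9 MPa
gabbro: 3023 kg/m³ × 9.8 m/s² × 6060 m = 1.795×10^8 Pa = 179.5 MPa
Total = 606.9 + 179.5 = 786.41 MPa
Pore pressure P_p = λ·σ_v = 0.44 × 786.4 MPa = 346.0 MPa
Effective stress σ' = σ_v − P_p = 786.4 − 346.0 = 440.39 MPa = 63873 psi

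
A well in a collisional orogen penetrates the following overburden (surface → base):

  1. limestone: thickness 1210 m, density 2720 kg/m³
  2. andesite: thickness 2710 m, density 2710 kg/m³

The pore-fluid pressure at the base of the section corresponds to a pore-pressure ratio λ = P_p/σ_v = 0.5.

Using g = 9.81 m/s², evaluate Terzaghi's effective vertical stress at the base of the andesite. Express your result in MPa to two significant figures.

Overburden (lithostatic) stress σ_v:
limestone: 2720 kg/m³ × 9.81 m/s² × 1210 m = 3.229×10^7 Pa = 32.29 MPa
andesite: 2710 kg/m³ × 9.81 m/s² × 2710 m = 7.205×10^7 Pa = 72.05 MPa
Total = 32.29 + 72.05 = 104.33 MPa
Pore pressure P_p = λ·σ_v = 0.5 × 104.3 MPa = 52.17 MPa
Effective stress σ' = σ_v − P_p = 104.3 − 52.17 = 52.166 MPa

52 MPa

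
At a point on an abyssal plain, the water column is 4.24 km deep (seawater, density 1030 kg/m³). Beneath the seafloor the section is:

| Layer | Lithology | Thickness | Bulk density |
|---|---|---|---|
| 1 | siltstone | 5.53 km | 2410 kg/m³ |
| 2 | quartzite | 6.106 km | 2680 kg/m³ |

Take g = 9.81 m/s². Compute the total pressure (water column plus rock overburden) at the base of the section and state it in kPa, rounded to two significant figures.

seawater: 1030 kg/m³ × 9.81 m/s² × 4240 m = 4.284×10^7 Pa = 42842 kPa
siltstone: 2410 kg/m³ × 9.81 m/s² × 5530 m = 1.307×10^8 Pa = 1.307×10^5 kPa
quartzite: 2680 kg/m³ × 9.81 m/s² × 6106 m = 1.605×10^8 Pa = 1.605×10^5 kPa
Total = 42842 + 1.307×10^5 + 1.605×10^5 = 3.3411×10^5 kPa

330000 kPa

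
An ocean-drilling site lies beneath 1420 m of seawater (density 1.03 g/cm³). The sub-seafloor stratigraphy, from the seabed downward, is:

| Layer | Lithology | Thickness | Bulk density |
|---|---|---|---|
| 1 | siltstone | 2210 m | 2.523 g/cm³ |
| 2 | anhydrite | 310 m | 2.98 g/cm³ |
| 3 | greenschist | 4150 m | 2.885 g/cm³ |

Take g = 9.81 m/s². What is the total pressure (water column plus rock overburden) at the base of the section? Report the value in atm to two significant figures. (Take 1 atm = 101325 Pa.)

seawater: 1030 kg/m³ × 9.81 m/s² × 1420 m = 1.435×10^7 Pa = 141.6 atm
siltstone: 2523 kg/m³ × 9.81 m/s² × 2210 m = 5.470×10^7 Pa = 539.8 atm
anhydrite: 2980 kg/m³ × 9.81 m/s² × 310 m = 9.062×10^6 Pa = 89.44 atm
greenschist: 2885 kg/m³ × 9.81 m/s² × 4150 m = 1.175×10^8 Pa = 1159 atm
Total = 141.6 + 539.8 + 89.44 + 1159 = 1930.0 atm

1900 atm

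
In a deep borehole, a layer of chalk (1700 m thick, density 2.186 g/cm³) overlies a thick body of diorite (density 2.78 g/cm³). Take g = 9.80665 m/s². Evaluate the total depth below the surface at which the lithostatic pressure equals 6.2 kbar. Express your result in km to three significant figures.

23.1 km

Pressure at base of upper layers: 2186×9.80665×1700 = 3.644×10^7 Pa = 0.3644 kbar
Remaining pressure to be supplied by diorite: 6.200×10^8 − 3.644×10^7 = 5.836×10^8 Pa
Additional depth in diorite = 5.836×10^8 Pa / (2780 kg/m³ × 9.80665 m/s²) = 21405 m
Total depth = 1700 m + 21405 m = 23105 m
= 23.105 km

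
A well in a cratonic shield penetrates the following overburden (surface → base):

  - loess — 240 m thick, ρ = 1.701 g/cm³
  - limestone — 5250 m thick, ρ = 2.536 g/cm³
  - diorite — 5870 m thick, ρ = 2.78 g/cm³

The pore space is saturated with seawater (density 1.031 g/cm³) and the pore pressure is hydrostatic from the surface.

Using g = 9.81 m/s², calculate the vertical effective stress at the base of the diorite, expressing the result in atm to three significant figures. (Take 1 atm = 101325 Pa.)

1770 atm

Overburden (lithostatic) stress σ_v:
loess: 1701 kg/m³ × 9.81 m/s² × 240 m = 4.005×10^6 Pa = 4.005 MPa
limestone: 2536 kg/m³ × 9.81 m/s² × 5250 m = 1.306×10^8 Pa = 130.6 MPa
diorite: 2780 kg/m³ × 9.81 m/s² × 5870 m = 1.601×10^8 Pa = 160.1 MPa
Total = 4.005 + 130.6 + 160.1 = 294.70 MPa
Pore pressure P_p = 1031 kg/m³ × 9.81 m/s² × 11360 m = 1.149×10^8 Pa = 114.9 MPa
Effective stress σ' = σ_v − P_p = 294.7 − 114.9 = 179.80 MPa = 1774.5 atm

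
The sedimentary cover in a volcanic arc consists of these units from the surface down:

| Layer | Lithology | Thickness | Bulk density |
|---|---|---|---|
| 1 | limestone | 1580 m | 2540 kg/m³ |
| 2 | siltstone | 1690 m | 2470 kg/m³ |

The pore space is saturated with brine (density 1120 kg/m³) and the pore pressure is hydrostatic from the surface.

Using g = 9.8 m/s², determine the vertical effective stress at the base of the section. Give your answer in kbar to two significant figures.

Overburden (lithostatic) stress σ_v:
limestone: 2540 kg/m³ × 9.8 m/s² × 1580 m = 3.933×10^7 Pa = 39.33 MPa
siltstone: 2470 kg/m³ × 9.8 m/s² × 1690 m = 4.091×10^7 Pa = 40.91 MPa
Total = 39.33 + 40.91 = 80.238 MPa
Pore pressure P_p = 1120 kg/m³ × 9.8 m/s² × 3270 m = 3.589×10^7 Pa = 35.89 MPa
Effective stress σ' = σ_v − P_p = 80.24 − 35.89 = 44.346 MPa = 0.44346 kbar

0.44 kbar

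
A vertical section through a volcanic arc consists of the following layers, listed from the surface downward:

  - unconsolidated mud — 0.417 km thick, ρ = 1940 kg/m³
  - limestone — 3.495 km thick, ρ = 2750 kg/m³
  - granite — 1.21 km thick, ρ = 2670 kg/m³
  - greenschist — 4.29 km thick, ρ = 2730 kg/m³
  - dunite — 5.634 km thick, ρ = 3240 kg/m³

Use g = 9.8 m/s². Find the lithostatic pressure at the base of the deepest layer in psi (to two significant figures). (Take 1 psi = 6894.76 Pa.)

62000 psi

unconsolidated mud: 1940 kg/m³ × 9.8 m/s² × 417 m = 7.928×10^6 Pa = 1150 psi
limestone: 2750 kg/m³ × 9.8 m/s² × 3495 m = 9.419×10^7 Pa = 13661 psi
granite: 2670 kg/m³ × 9.8 m/s² × 1210 m = 3.166×10^7 Pa = 4592 psi
greenschist: 2730 kg/m³ × 9.8 m/s² × 4290 m = 1.148×10^8 Pa = 16647 psi
dunite: 3240 kg/m³ × 9.8 m/s² × 5634 m = 1.789×10^8 Pa = 25946 psi
Total = 1150 + 13661 + 4592 + 16647 + 25946 = 61996 psi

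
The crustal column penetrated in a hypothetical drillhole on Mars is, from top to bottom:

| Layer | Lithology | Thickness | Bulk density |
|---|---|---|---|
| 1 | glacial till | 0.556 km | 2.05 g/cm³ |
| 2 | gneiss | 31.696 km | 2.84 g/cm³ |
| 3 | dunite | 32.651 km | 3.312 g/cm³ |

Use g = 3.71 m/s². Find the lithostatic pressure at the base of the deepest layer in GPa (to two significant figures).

0.74 GPa

glacial till: 2050 kg/m³ × 3.71 m/s² × 556 m = 4.229×10^6 Pa = 4.229×10^-3 GPa
gneiss: 2840 kg/m³ × 3.71 m/s² × 31696 m = 3.340×10^8 Pa = 0.3340 GPa
dunite: 3312 kg/m³ × 3.71 m/s² × 32651 m = 4.012×10^8 Pa = 0.4012 GPa
Total = 4.229×10^-3 + 0.3340 + 0.4012 = 0.73939 GPa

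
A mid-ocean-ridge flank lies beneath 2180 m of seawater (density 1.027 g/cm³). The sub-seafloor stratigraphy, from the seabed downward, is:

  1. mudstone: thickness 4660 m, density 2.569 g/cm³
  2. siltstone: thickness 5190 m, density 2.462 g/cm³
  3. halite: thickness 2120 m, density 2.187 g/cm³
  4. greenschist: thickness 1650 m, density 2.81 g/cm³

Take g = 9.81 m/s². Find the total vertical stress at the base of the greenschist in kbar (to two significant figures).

3.6 kbar

seawater: 1027 kg/m³ × 9.81 m/s² × 2180 m = 2.196×10^7 Pa = 0.2196 kbar
mudstone: 2569 kg/m³ × 9.81 m/s² × 4660 m = 1.174×10^8 Pa = 1.174 kbar
siltstone: 2462 kg/m³ × 9.81 m/s² × 5190 m = 1.254×10^8 Pa = 1.254 kbar
halite: 2187 kg/m³ × 9.81 m/s² × 2120 m = 4.548×10^7 Pa = 0.4548 kbar
greenschist: 2810 kg/m³ × 9.81 m/s² × 1650 m = 4.548×10^7 Pa = 0.4548 kbar
Total = 0.2196 + 1.174 + 1.254 + 0.4548 + 0.4548 = 3.5572 kbar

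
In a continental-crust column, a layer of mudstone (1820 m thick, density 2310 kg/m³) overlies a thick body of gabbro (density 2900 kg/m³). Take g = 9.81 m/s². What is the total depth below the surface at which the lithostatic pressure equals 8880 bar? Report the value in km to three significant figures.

31.6 km

Pressure at base of upper layers: 2310×9.81×1820 = 4.124×10^7 Pa = 412.4 bar
Remaining pressure to be supplied by gabbro: 8.880×10^8 − 4.124×10^7 = 8.468×10^8 Pa
Additional depth in gabbro = 8.468×10^8 Pa / (2900 kg/m³ × 9.81 m/s²) = 29764 m
Total depth = 1820 m + 29764 m = 31584 m
= 31.584 km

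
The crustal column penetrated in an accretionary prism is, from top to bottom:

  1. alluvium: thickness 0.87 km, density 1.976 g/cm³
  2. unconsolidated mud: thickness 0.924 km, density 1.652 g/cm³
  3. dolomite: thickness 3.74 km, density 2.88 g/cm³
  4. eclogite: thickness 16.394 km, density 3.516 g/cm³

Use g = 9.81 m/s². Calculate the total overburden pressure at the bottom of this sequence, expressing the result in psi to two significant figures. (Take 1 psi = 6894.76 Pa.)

100000 psi

alluvium: 1976 kg/m³ × 9.81 m/s² × 870 m = 1.686×10^7 Pa = 2446 psi
unconsolidated mud: 1652 kg/m³ × 9.81 m/s² × 924 m = 1.497×10^7 Pa = 2172 psi
dolomite: 2880 kg/m³ × 9.81 m/s² × 3740 m = 1.057×10^8 Pa = 15325 psi
eclogite: 3516 kg/m³ × 9.81 m/s² × 16394 m = 5.655×10^8 Pa = 82013 psi
Total = 2446 + 2172 + 15325 + 82013 = 1.0196×10^5 psi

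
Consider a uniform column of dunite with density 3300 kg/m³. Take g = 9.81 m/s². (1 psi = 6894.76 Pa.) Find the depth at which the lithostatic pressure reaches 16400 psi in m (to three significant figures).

3490 m

h = P/(ρg) = 16400 psi / (3300 kg/m³ × 9.81 m/s²) = 1.131×10^8 Pa / 32373 Pa/m = 3492.8 m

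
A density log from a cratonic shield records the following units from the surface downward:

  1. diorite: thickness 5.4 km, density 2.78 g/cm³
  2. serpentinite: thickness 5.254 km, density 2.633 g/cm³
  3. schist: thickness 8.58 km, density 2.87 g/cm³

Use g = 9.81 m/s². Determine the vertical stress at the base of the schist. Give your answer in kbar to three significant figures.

diorite: 2780 kg/m³ × 9.81 m/s² × 5400 m = 1.473×10^8 Pa = 1.473 kbar
serpentinite: 2633 kg/m³ × 9.81 m/s² × 5254 m = 1.357×10^8 Pa = 1.357 kbar
schist: 2870 kg/m³ × 9.81 m/s² × 8580 m = 2.416×10^8 Pa = 2.416 kbar
Total = 1.473 + 1.357 + 2.416 = 5.2454 kbar

5.25 kbar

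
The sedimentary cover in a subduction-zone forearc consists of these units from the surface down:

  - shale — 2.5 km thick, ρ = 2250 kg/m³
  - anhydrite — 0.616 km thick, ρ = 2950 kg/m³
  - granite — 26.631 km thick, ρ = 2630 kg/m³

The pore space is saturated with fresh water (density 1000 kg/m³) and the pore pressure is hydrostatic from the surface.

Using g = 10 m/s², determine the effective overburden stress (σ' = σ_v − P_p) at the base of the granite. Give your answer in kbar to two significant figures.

4.8 kbar

Overburden (lithostatic) stress σ_v:
shale: 2250 kg/m³ × 10 m/s² × 2500 m = 5.625×10^7 Pa = 56.25 MPa
anhydrite: 2950 kg/m³ × 10 m/s² × 616 m = 1.817×10^7 Pa = 18.17 MPa
granite: 2630 kg/m³ × 10 m/s² × 26631 m = 7.004×10^8 Pa = 700.4 MPa
Total = 56.25 + 18.17 + 700.4 = 774.82 MPa
Pore pressure P_p = 1000 kg/m³ × 10 m/s² × 29747 m = 2.975×10^8 Pa = 297.5 MPa
Effective stress σ' = σ_v − P_p = 774.8 − 297.5 = 477.35 MPa = 4.7735 kbar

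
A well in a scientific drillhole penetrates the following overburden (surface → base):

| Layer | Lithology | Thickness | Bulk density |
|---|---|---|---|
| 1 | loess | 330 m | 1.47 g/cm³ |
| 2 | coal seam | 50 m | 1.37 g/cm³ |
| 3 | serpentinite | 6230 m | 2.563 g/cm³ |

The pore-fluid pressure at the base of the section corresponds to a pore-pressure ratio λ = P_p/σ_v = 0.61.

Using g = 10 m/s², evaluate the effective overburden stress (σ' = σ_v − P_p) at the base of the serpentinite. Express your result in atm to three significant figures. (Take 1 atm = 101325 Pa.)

Overburden (lithostatic) stress σ_v:
loess: 1470 kg/m³ × 10 m/s² × 330 m = 4.851×10^6 Pa = 4.851 MPa
coal seam: 1370 kg/m³ × 10 m/s² × 50 m = 6.850×10^5 Pa = 0.6850 MPa
serpentinite: 2563 kg/m³ × 10 m/s² × 6230 m = 1.597×10^8 Pa = 159.7 MPa
Total = 4.851 + 0.6850 + 159.7 = 165.21 MPa
Pore pressure P_p = λ·σ_v = 0.61 × 165.2 MPa = 100.8 MPa
Effective stress σ' = σ_v − P_p = 165.2 − 100.8 = 64.432 MPa = 635.90 atm

636 atm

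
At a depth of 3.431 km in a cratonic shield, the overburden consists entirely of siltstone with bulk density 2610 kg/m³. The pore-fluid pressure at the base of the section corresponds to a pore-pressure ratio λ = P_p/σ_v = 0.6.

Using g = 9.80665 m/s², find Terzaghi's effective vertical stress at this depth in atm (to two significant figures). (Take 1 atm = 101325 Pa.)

Overburden (lithostatic) stress σ_v:
siltstone: 2610 kg/m³ × 9.80665 m/s² × 3431 m = 8.782×10^7 Pa = 87.82 MPa
Pore pressure P_p = λ·σ_v = 0.6 × 87.82 MPa = 52.69 MPa
Effective stress σ' = σ_v − P_p = 87.82 − 52.69 = 35.127 MPa = 346.68 atm

350 atm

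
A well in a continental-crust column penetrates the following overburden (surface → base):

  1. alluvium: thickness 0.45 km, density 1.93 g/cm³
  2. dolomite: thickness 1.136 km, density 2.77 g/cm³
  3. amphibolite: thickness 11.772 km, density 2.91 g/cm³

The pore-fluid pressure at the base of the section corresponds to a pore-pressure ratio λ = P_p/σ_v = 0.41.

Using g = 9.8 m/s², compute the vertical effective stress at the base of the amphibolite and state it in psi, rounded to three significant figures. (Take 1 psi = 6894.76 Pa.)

32100 psi

Overburden (lithostatic) stress σ_v:
alluvium: 1930 kg/m³ × 9.8 m/s² × 450 m = 8.511×10^6 Pa = 8.511 MPa
dolomite: 2770 kg/m³ × 9.8 m/s² × 1136 m = 3.084×10^7 Pa = 30.84 MPa
amphibolite: 2910 kg/m³ × 9.8 m/s² × 11772 m = 3.357×10^8 Pa = 335.7 MPa
Total = 8.511 + 30.84 + 335.7 = 375.06 MPa
Pore pressure P_p = λ·σ_v = 0.41 × 375.1 MPa = 153.8 MPa
Effective stress σ' = σ_v − P_p = 375.1 − 153.8 = 221.29 MPa = 32095 psi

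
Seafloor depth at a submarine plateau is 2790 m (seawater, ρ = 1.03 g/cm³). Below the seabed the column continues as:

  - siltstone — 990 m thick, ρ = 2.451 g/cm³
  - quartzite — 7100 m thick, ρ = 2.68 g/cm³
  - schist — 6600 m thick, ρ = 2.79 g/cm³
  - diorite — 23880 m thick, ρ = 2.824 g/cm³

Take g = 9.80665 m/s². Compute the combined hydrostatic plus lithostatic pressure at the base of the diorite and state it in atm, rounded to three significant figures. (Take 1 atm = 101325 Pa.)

10700 atm

seawater: 1030 kg/m³ × 9.80665 m/s² × 2790 m = 2.818×10^7 Pa = 278.1 atm
siltstone: 2451 kg/m³ × 9.80665 m/s² × 990 m = 2.380×10^7 Pa = 234.8 atm
quartzite: 2680 kg/m³ × 9.80665 m/s² × 7100 m = 1.866×10^8 Pa = 1842 atm
schist: 2790 kg/m³ × 9.80665 m/s² × 6600 m = 1.806×10^8 Pa = 1782 atm
diorite: 2824 kg/m³ × 9.80665 m/s² × 23880 m = 6.613×10^8 Pa = 6527 atm
Total = 278.1 + 234.8 + 1842 + 1782 + 6527 = 10664 atm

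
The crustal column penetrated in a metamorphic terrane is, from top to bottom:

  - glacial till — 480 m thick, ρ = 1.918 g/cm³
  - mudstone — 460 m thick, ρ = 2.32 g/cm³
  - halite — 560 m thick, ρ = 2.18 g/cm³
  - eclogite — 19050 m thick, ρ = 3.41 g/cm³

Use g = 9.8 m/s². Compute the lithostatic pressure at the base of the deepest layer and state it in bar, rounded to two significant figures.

6700 bar

glacial till: 1918 kg/m³ × 9.8 m/s² × 480 m = 9.022×10^6 Pa = 90.22 bar
mudstone: 2320 kg/m³ × 9.8 m/s² × 460 m = 1.046×10^7 Pa = 104.6 bar
halite: 2180 kg/m³ × 9.8 m/s² × 560 m = 1.196×10^7 Pa = 119.6 bar
eclogite: 3410 kg/m³ × 9.8 m/s² × 19050 m = 6.366×10^8 Pa = 6366 bar
Total = 90.22 + 104.6 + 119.6 + 6366 = 6680.6 bar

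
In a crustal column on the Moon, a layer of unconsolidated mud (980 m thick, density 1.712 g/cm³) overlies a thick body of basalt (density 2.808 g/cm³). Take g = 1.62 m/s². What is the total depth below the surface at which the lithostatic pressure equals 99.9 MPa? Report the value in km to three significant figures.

22.3 km

Pressure at base of upper layers: 1712×1.62×980 = 2.718×10^6 Pa = 2.718 MPa
Remaining pressure to be supplied by basalt: 9.990×10^7 − 2.718×10^6 = 9.718×10^7 Pa
Additional depth in basalt = 9.718×10^7 Pa / (2808 kg/m³ × 1.62 m/s²) = 21364 m
Total depth = 980 m + 21364 m = 22344 m
= 22.344 km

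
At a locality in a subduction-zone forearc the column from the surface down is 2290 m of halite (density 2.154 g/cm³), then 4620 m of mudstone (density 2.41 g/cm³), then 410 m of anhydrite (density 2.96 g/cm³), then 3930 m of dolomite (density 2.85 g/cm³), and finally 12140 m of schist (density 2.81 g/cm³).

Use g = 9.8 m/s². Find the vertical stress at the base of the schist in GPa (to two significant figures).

0.61 GPa

halite: 2154 kg/m³ × 9.8 m/s² × 2290 m = 4.834×10^7 Pa = 0.04834 GPa
mudstone: 2410 kg/m³ × 9.8 m/s² × 4620 m = 1.091×10^8 Pa = 0.1091 GPa
anhydrite: 2960 kg/m³ × 9.8 m/s² × 410 m = 1.189×10^7 Pa = 0.01189 GPa
dolomite: 2850 kg/m³ × 9.8 m/s² × 3930 m = 1.098×10^8 Pa = 0.1098 GPa
schist: 2810 kg/m³ × 9.8 m/s² × 12140 m = 3.343×10^8 Pa = 0.3343 GPa
Total = 0.04834 + 0.1091 + 0.01189 + 0.1098 + 0.3343 = 0.61342 GPa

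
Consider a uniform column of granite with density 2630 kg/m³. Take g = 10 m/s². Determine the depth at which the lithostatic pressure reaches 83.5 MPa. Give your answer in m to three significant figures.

h = P/(ρg) = 83.5 MPa / (2630 kg/m³ × 10 m/s²) = 8.350×10^7 Pa / 26300 Pa/m = 3174.9 m

3170 m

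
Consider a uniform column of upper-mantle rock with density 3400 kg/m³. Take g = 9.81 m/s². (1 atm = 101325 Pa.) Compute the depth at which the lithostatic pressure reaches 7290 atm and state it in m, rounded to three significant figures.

22100 m

h = P/(ρg) = 7290 atm / (3400 kg/m³ × 9.81 m/s²) = 7.387×10^8 Pa / 33354 Pa/m = 22146 m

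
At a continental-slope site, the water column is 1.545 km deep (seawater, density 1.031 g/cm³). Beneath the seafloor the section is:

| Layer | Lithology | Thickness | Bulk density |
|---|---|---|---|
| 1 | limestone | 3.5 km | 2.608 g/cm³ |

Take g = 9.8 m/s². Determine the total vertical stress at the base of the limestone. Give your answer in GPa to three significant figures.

0.105 GPa

seawater: 1031 kg/m³ × 9.8 m/s² × 1545 m = 1.561×10^7 Pa = 0.01561 GPa
limestone: 2608 kg/m³ × 9.8 m/s² × 3500 m = 8.945×10^7 Pa = 0.08945 GPa
Total = 0.01561 + 0.08945 = 0.10506 GPa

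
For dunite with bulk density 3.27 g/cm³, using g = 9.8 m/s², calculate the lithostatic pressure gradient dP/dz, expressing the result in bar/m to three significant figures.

0.320 bar/m

dP/dz = ρg = 3270 kg/m³ × 9.8 m/s² = 32046 Pa/m
= 32046 Pa/m × (1 bar/m / 1.0000×10^5 Pa/m) = 0.32046 bar/m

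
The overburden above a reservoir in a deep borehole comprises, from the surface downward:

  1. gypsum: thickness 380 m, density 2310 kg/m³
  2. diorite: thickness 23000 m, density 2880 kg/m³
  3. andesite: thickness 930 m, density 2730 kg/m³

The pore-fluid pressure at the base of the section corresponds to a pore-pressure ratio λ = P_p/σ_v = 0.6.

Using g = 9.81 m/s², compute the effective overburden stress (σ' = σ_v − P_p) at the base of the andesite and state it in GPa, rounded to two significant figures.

Overburden (lithostatic) stress σ_v:
gypsum: 2310 kg/m³ × 9.81 m/s² × 380 m = 8.611×10^6 Pa = 8.611 MPa
diorite: 2880 kg/m³ × 9.81 m/s² × 23000 m = 6.498×10^8 Pa = 649.8 MPa
andesite: 2730 kg/m³ × 9.81 m/s² × 930 m = 2.491×10^7 Pa = 24.91 MPa
Total = 8.611 + 649.8 + 24.91 = 683.33 MPa
Pore pressure P_p = λ·σ_v = 0.6 × 683.3 MPa = 410.0 MPa
Effective stress σ' = σ_v − P_p = 683.3 − 410.0 = 273.33 MPa = 0.27333 GPa

0.27 GPa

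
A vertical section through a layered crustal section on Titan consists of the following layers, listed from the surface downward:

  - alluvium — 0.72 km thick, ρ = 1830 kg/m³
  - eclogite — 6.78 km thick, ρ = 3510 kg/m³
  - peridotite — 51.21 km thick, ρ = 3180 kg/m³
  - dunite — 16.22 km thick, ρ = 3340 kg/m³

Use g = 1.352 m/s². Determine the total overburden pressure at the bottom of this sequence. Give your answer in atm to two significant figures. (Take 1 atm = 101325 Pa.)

alluvium: 1830 kg/m³ × 1.352 m/s² × 720 m = 1.781×10^6 Pa = 17.58 atm
eclogite: 3510 kg/m³ × 1.352 m/s² × 6780 m = 3.217×10^7 Pa = 317.5 atm
peridotite: 3180 kg/m³ × 1.352 m/s² × 51210 m = 2.202×10^8 Pa = 2173 atm
dunite: 3340 kg/m³ × 1.352 m/s² × 16220 m = 7.324×10^7 Pa = 722.9 atm
Total = 17.58 + 317.5 + 2173 + 722.9 = 3230.9 atm

3200 atm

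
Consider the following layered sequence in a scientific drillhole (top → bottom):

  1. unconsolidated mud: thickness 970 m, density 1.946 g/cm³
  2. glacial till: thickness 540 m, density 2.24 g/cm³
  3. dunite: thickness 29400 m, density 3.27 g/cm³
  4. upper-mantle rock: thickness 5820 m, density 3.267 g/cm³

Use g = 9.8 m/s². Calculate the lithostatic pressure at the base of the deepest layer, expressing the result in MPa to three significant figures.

unconsolidated mud: 1946 kg/m³ × 9.8 m/s² × 970 m = 1.850×10^7 Pa = 18.50 MPa
glacial till: 2240 kg/m³ × 9.8 m/s² × 540 m = 1.185×10^7 Pa = 11.85 MPa
dunite: 3270 kg/m³ × 9.8 m/s² × 29400 m = 9.422×10^8 Pa = 942.2 MPa
upper-mantle rock: 3267 kg/m³ × 9.8 m/s² × 5820 m = 1.863×10^8 Pa = 186.3 MPa
Total = 18.50 + 11.85 + 942.2 + 186.3 = 1158.8 MPa

1160 MPa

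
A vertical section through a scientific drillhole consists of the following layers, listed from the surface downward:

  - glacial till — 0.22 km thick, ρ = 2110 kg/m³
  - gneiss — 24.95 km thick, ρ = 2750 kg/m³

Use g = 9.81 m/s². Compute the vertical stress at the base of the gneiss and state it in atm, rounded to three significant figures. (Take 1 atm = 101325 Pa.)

6690 atm

glacial till: 2110 kg/m³ × 9.81 m/s² × 220 m = 4.554×10^6 Pa = 44.94 atm
gneiss: 2750 kg/m³ × 9.81 m/s² × 24950 m = 6.731×10^8 Pa = 6643 atm
Total = 44.94 + 6643 = 6687.8 atm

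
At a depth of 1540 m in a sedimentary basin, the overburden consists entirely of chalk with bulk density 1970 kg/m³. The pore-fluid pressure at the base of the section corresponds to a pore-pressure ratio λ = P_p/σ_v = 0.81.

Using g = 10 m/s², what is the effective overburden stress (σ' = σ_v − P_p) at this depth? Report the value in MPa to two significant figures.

Overburden (lithostatic) stress σ_v:
chalk: 1970 kg/m³ × 10 m/s² × 1540 m = 3.034×10^7 Pa = 30.34 MPa
Pore pressure P_p = λ·σ_v = 0.81 × 30.34 MPa = 24.57 MPa
Effective stress σ' = σ_v − P_p = 30.34 − 24.57 = 5.7642 MPa

5.8 MPa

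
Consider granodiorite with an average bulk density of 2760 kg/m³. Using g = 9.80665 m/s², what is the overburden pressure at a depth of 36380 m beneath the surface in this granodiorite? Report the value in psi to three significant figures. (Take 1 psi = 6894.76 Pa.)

143000 psi

granodiorite: 2760 kg/m³ × 9.80665 m/s² × 36380 m = 9.847×10^8 Pa = 1.428×10^5 psi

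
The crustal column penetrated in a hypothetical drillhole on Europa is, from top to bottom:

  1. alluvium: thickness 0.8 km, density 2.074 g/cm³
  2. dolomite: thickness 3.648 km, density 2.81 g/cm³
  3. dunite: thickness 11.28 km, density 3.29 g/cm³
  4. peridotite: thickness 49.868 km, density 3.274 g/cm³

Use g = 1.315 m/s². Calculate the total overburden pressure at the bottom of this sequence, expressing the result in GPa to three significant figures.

alluvium: 2074 kg/m³ × 1.315 m/s² × 800 m = 2.182×10^6 Pa = 2.182×10^-3 GPa
dolomite: 2810 kg/m³ × 1.315 m/s² × 3648 m = 1.348×10^7 Pa = 0.01348 GPa
dunite: 3290 kg/m³ × 1.315 m/s² × 11280 m = 4.880×10^7 Pa = 0.04880 GPa
peridotite: 3274 kg/m³ × 1.315 m/s² × 49868 m = 2.147×10^8 Pa = 0.2147 GPa
Total = 2.182×10^-3 + 0.01348 + 0.04880 + 0.2147 = 0.27916 GPa

0.279 GPa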